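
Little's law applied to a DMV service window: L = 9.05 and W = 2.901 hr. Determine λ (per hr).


λ = L/W = 9.05/2.901 = 3.1196 /hr

Final: 3.1196 /hr


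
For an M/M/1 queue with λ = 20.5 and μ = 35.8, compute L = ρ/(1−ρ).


ρ = λ/μ = 20.5/35.8 = 0.5726
L = ρ/(1−ρ) = 0.5726/(1 − 0.5726) = 0.5726/0.4274 = 1.3399

Final: 1.3399


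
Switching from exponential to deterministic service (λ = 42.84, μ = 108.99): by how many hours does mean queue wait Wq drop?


ρ = 42.84/108.99 = 0.3931
Wq(M/M/1) = ρ/(μ−λ) = 0.3931/66.15 = 0.005942 hr
Wq(M/D/1) = ρ/(2(μ−λ)) = 0.002971 hr
Savings = 0.005942 − 0.002971 = 0.002971 hr

Final: 0.002971 hr


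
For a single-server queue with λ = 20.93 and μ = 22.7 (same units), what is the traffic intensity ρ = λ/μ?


ρ = λ/μ = 20.93/22.7 = 0.9220

Final: 0.9220


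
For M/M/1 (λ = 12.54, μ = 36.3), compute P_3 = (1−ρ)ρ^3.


ρ = 12.54/36.3 = 0.3455
P_n = (1−ρ)·ρ^n = (1 − 0.3455)·0.3455^3 = 0.6545·0.041226 = 0.026984

Final: 0.026984


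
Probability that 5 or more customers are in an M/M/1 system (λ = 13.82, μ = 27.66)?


ρ = 13.82/27.66 = 0.4996
P(N ≥ n) = ρ^n = 0.4996^5 = 0.031137

Final: 0.031137


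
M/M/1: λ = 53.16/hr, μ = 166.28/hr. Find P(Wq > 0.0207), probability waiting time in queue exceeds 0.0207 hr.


ρ = 53.16/166.28 = 0.3197
P(Wq > t) = ρ·e^{−(μ−λ)t} = 0.3197·e^{−2.3416}
= 0.3197·0.096175 = 0.030747

Final: 0.030747


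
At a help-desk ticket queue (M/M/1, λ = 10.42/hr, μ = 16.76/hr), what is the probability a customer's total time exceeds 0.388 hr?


W ~ Exponential(μ−λ) for M/M/1.
μ − λ = 16.76 − 10.42 = 6.3400
P(W > t) = e^{−(μ−λ)t} = e^{−2.4599} = 0.085442

Final: 0.085442


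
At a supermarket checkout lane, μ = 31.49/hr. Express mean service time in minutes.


Mean service time = 1/μ = 1/31.49 hour = 0.03176 hour
In minutes: 0.03176 × 60 = 1.9054 min

Final: 1.9054 min


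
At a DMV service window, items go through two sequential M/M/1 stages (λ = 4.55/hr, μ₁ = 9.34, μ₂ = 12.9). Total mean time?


Each node sees arrival rate λ = 4.55/hr (tandem ⇒ throughput preserved).
W₁ = 1/(μ₁−λ) = 1/(9.34−4.55) = 0.20877 hr
W₂ = 1/(μ₂−λ) = 1/(12.9−4.55) = 0.11976 hr
W_total = W₁ + W₂ = 0.20877 + 0.11976 = 0.32853 hr

Final: 0.32853 hr


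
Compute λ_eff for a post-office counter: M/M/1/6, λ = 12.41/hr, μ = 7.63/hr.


ρ = 1.6265; P_K = (1−ρ)ρ^6/(1−ρ^7) = 0.398404
λ_eff = λ(1 − P_K) = 12.41·(1 − 0.398404) = 12.41·0.601596 = 7.4658 /hr

Final: 7.4658 /hr


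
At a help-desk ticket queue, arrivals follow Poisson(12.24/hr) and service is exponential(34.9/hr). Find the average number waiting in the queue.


ρ = 12.24/34.9 = 0.3507
Lq = ρ²/(1−ρ) = 0.1230/0.6493 = 0.1894

Final: 0.1894


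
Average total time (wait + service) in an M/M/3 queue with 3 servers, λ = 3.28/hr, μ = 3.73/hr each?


a = 0.8794; ρ = 0.2931; P₀ = 0.412148
Lq = P₀·a^c·ρ/(c!(1−ρ)²) = 0.02740
Wq = Lq/λ = 0.02740/3.28 = 0.008354 hr
W = Wq + 1/μ = 0.008354 + 0.26810 = 0.27645 hr

Final: 0.27645 hr


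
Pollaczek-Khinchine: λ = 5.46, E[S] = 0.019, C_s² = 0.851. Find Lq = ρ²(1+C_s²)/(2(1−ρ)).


ρ = λ·E[S] = 5.46·0.019 = 0.1037
Lq = ρ²(1+C_s²)/(2(1−ρ)) = 0.01076·(1+0.851)/(2·0.8963)
= 0.01076·1.8510/1.7925 = 0.01111

Final: 0.01111


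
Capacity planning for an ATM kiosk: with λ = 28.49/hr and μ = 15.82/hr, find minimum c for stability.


Stability requires cμ > λ ⇔ c > λ/μ.
λ/μ = 28.49/15.82 = 1.8009
Minimum integer c = ⌊1.8009⌋ + 1 = 2
Check: 2·15.82 = 31.64 > 28.49, while 1·15.82 = 15.82 ≤ 28.49

Final: 2 servers


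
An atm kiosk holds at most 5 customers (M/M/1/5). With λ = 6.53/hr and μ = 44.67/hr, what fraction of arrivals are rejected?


ρ = λ/μ = 6.53/44.67 = 0.1462
P_K = (1−ρ)ρ^K/(1−ρ^(K+1)) = (0.8538·0.00006676)/(1 − 0.000009759)
= 0.00005700/0.999990 = 0.00005700

Final: 0.00005700


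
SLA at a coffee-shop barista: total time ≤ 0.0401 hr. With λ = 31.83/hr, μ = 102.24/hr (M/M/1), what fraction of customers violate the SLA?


W ~ Exponential(μ−λ) for M/M/1.
μ − λ = 102.24 − 31.83 = 70.4100
P(W > t) = e^{−(μ−λ)t} = e^{−2.8234} = 0.059401

Final: 0.059401


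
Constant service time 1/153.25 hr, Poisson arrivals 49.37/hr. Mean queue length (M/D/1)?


ρ = 49.37/153.25 = 0.3222
M/D/1: Lq = ρ²/(2(1−ρ)) = 0.1038/(2·0.6778) = 0.07655

Final: 0.07655


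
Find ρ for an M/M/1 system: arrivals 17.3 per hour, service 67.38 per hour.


ρ = λ/μ = 17.3/67.38 = 0.2568

Final: 0.2568


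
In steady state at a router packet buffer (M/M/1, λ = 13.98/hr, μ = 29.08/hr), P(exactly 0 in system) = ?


ρ = 13.98/29.08 = 0.4807
P_n = (1−ρ)·ρ^n = (1 − 0.4807)·0.4807^0 = 0.5193·1.000000 = 0.519257

Final: 0.519257


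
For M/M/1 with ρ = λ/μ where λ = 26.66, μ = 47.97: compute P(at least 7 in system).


ρ = 26.66/47.97 = 0.5558
P(N ≥ n) = ρ^n = 0.5558^7 = 0.016377

Final: 0.016377


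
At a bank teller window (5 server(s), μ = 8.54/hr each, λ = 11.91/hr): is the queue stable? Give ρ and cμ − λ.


Total capacity cμ = 5·8.54 = 42.70/hr
ρ = λ/(cμ) = 11.91/42.70 = 0.2789
Stable ⇔ ρ < 1: YES
Spare capacity = cμ − λ = 42.70 − 11.91 = 30.79/hr

Final: ρ = 0.2789; stable; margin = 30.79/hr


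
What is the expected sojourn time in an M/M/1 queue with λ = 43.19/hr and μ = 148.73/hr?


W = 1/(μ−λ) = 1/(148.73 − 43.19) = 1/105.54 = 0.009475 hr

Final: 0.009475 hr


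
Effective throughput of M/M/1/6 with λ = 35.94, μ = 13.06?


ρ = 2.7519; P_K = (1−ρ)ρ^6/(1−ρ^7) = 0.637150
λ_eff = λ(1 − P_K) = 35.94·(1 − 0.637150) = 35.94·0.362850 = 13.0408 /hr

Final: 13.0408 /hr


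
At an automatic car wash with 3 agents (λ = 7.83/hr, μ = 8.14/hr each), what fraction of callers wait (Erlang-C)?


a = λ/μ = 0.9619; ρ = a/3 = 0.3206
P₀ = 0.378371 (from M/M/c formula)
C(c,a) = [a^c/(c!(1−ρ))]·P₀ = [0.89005/(6·0.6794)]·0.378371
= 0.21835·0.378371 = 0.082619

Final: 0.082619


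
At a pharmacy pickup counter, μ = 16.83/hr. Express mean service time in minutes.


Mean service time = 1/μ = 1/16.83 hour = 0.05942 hour
In minutes: 0.05942 × 60 = 3.5651 min

Final: 3.5651 min


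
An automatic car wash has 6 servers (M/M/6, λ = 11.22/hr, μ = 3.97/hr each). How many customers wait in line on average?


a = λ/μ = 2.8262; ρ = a/6 = 0.4710
P₀ = 0.058545
Lq = P₀·a^c·ρ / (c!·(1−ρ)²) = 0.058545·509.58203·0.4710/(720·0.27981)
= 0.06975

Final: 0.06975


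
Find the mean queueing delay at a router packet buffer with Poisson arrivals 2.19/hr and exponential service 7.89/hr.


ρ = 2.19/7.89 = 0.2776
Wq = ρ/(μ−λ) = 0.2776/(7.89 − 2.19) = 0.2776/5.70 = 0.04870 hr

Final: 0.04870 hr


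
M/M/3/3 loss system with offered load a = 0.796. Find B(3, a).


B(c,a) = (a^c/c!) / Σ_{k=0}^{c} a^k/k!
a^3/3! = 0.084060
Σ terms (k=0..3): 1.00000 + 0.79600 + 0.31681 + 0.08406 = 2.196868
B = 0.084060/2.196868 = 0.038263

Final: 0.038263


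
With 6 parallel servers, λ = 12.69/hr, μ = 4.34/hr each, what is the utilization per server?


ρ = λ/(cμ) = 12.69/(6·4.34) = 12.69/26.04 = 0.4873

Final: 0.4873


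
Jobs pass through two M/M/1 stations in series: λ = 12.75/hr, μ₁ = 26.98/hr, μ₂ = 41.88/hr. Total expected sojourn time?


Each node sees arrival rate λ = 12.75/hr (tandem ⇒ throughput preserved).
W₁ = 1/(μ₁−λ) = 1/(26.98−12.75) = 0.07027 hr
W₂ = 1/(μ₂−λ) = 1/(41.88−12.75) = 0.03433 hr
W_total = W₁ + W₂ = 0.07027 + 0.03433 = 0.10460 hr

Final: 0.10460 hr


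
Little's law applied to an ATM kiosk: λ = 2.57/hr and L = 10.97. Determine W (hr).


W = L/λ = 10.97/2.57 = 4.2685 hr

Final: 4.2685 hr


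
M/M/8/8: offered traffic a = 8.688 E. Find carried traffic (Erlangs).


B(8,8.688) = 0.272879 (Erlang-B)
Carried load = a(1 − B) = 8.688·(1 − 0.272879) = 8.688·0.727121 = 6.3172 E

Final: 6.3172 Erlangs


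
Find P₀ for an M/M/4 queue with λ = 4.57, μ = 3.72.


a = λ/μ = 4.57/3.72 = 1.2285; ρ = a/c = 0.3071
Σ_{k=0}^{3} a^k/k! (terms k=0..3) = 1.00000 + 1.22849 + 0.75460 + 0.30901 = 3.29210
Tail: a^4/(4!(1−ρ)) = 2.27768/(24·0.6929) = 0.13697
P₀ = 1/(3.29210 + 0.13697) = 1/3.42907 = 0.291624

Final: 0.291624


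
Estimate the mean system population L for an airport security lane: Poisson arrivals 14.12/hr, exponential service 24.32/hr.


ρ = λ/μ = 14.12/24.32 = 0.5806
L = ρ/(1−ρ) = 0.5806/(1 − 0.5806) = 0.5806/0.4194 = 1.3843

Final: 1.3843


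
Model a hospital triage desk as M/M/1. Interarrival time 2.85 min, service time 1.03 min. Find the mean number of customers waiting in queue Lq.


λ = 60/2.85 = 21.0526 /hr
μ = 60/1.03 = 58.2524 /hr
ρ = λ/μ = 21.0526/58.2524 = 0.3614
Lq = ρ²/(1−ρ) = 0.1306/0.6386 = 0.2045

Final: 0.2045


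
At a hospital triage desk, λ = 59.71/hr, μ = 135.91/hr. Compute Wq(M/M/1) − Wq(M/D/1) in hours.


ρ = 59.71/135.91 = 0.4393
Wq(M/M/1) = ρ/(μ−λ) = 0.4393/76.20 = 0.005766 hr
Wq(M/D/1) = ρ/(2(μ−λ)) = 0.002883 hr
Savings = 0.005766 − 0.002883 = 0.002883 hr

Final: 0.002883 hr


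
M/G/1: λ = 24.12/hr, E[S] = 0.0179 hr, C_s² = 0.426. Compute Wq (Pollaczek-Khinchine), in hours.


ρ = λ·E[S] = 24.12·0.0179 = 0.4317
E[S²] = E[S]²(1+C_s²) = 0.0179²·(1+0.426) = 0.0004569
Wq = λ·E[S²]/(2(1−ρ)) = 24.12·0.0004569/(2·0.5683) = 0.009697 hr

Final: 0.009697 hr


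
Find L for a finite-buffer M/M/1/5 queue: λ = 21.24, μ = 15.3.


ρ = 21.24/15.3 = 1.3882
L = ρ[1 − (K+1)ρ^K + Kρ^(K+1)] / [(1−ρ)(1−ρ^(K+1))]
Numerator: 1.3882·(1 − 6·5.156030 + 5·7.157782) = 8.124972
Denominator: (-0.3882)·(-6.157782) = 2.390668
L = 8.124972/2.390668 = 3.3986

Final: 3.3986


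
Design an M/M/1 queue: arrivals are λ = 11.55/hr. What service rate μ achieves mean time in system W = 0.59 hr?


W = 1/(μ−λ) ⇒ μ − λ = 1/W = 1/0.59 = 1.6949
μ = λ + 1/W = 11.55 + 1.6949 = 13.2449 per hr

Final: 13.2449 /hr


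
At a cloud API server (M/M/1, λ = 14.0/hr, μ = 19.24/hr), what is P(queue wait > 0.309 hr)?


ρ = 14.0/19.24 = 0.7277
P(Wq > t) = ρ·e^{−(μ−λ)t} = 0.7277·e^{−1.6192}
= 0.7277·0.198065 = 0.144122

Final: 0.144122


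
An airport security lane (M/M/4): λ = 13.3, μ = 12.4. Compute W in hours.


a = 1.0726; ρ = 0.2681; P₀ = 0.341437
Lq = P₀·a^c·ρ/(c!(1−ρ)²) = 0.009426
Wq = Lq/λ = 0.009426/13.3 = 0.0007087 hr
W = Wq + 1/μ = 0.0007087 + 0.08065 = 0.08135 hr

Final: 0.08135 hr


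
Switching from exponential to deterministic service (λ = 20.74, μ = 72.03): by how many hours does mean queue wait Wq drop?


ρ = 20.74/72.03 = 0.2879
Wq(M/M/1) = ρ/(μ−λ) = 0.2879/51.29 = 0.005614 hr
Wq(M/D/1) = ρ/(2(μ−λ)) = 0.002807 hr
Savings = 0.005614 − 0.002807 = 0.002807 hr

Final: 0.002807 hr


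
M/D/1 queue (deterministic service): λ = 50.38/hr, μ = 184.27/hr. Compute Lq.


ρ = 50.38/184.27 = 0.2734
M/D/1: Lq = ρ²/(2(1−ρ)) = 0.07475/(2·0.7266) = 0.05144

Final: 0.05144


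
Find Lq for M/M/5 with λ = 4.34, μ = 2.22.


a = λ/μ = 1.9550; ρ = a/5 = 0.3910
P₀ = 0.140638
Lq = P₀·a^c·ρ / (c!·(1−ρ)²) = 0.140638·28.55511·0.3910/(120·0.37089)
= 0.03528

Final: 0.03528


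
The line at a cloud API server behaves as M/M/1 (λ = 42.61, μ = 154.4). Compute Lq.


ρ = 42.61/154.4 = 0.2760
Lq = ρ²/(1−ρ) = 0.07616/0.7240 = 0.1052

Final: 0.1052


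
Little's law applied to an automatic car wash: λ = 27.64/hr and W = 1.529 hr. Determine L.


L = λW = 27.64·1.529 = 42.2616

Final: 42.2616


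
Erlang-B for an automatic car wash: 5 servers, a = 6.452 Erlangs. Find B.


B(c,a) = (a^c/c!) / Σ_{k=0}^{c} a^k/k!
a^5/5! = 93.173100
Σ terms (k=0..5): 1.00000 + 6.45200 + 20.81415 + 44.76430 + 72.20482 + 93.17310 = 238.408376
B = 93.173100/238.408376 = 0.390813

Final: 0.390813


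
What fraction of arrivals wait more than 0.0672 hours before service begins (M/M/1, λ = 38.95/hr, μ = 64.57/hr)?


ρ = 38.95/64.57 = 0.6032
P(Wq > t) = ρ·e^{−(μ−λ)t} = 0.6032·e^{−1.7217}
= 0.6032·0.178768 = 0.107837

Final: 0.107837


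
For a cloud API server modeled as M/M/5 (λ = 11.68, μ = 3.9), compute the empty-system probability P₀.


a = λ/μ = 11.68/3.9 = 2.9949; ρ = a/c = 0.5990
Σ_{k=0}^{4} a^k/k! (terms k=0..4) = 1.00000 + 2.99487 + 4.48463 + 4.47696 + 3.35198 = 16.30845
Tail: a^5/(5!(1−ρ)) = 240.93017/(120·0.4010) = 5.00654
P₀ = 1/(16.30845 + 5.00654) = 1/21.31499 = 0.046915

Final: 0.046915


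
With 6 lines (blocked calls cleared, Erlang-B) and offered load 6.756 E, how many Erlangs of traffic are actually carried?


B(6,6.756) = 0.315852 (Erlang-B)
Carried load = a(1 − B) = 6.756·(1 − 0.315852) = 6.756·0.684148 = 4.6221 E

Final: 4.6221 Erlangs


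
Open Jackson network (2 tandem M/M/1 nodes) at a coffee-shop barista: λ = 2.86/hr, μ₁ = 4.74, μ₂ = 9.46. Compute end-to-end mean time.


Each node sees arrival rate λ = 2.86/hr (tandem ⇒ throughput preserved).
W₁ = 1/(μ₁−λ) = 1/(4.74−2.86) = 0.53191 hr
W₂ = 1/(μ₂−λ) = 1/(9.46−2.86) = 0.15152 hr
W_total = W₁ + W₂ = 0.53191 + 0.15152 = 0.68343 hr

Final: 0.68343 hr


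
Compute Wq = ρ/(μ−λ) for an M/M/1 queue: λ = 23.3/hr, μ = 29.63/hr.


ρ = 23.3/29.63 = 0.7864
Wq = ρ/(μ−λ) = 0.7864/(29.63 − 23.3) = 0.7864/6.33 = 0.1242 hr

Final: 0.1242 hr


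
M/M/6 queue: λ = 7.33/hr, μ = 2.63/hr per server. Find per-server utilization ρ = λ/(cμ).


ρ = λ/(cμ) = 7.33/(6·2.63) = 7.33/15.78 = 0.4645

Final: 0.4645


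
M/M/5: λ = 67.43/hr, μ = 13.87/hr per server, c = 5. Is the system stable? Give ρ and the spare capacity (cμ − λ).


Total capacity cμ = 5·13.87 = 69.35/hr
ρ = λ/(cμ) = 67.43/69.35 = 0.9723
Stable ⇔ ρ < 1: YES
Spare capacity = cμ − λ = 69.35 − 67.43 = 1.92/hr

Final: ρ = 0.9723; stable; margin = 1.92/hr


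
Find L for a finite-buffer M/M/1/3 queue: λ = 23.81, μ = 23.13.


ρ = 23.81/23.13 = 1.0294
L = ρ[1 − (K+1)ρ^K + Kρ^(K+1)] / [(1−ρ)(1−ρ^(K+1))]
Numerator: 1.0294·(1 − 4·1.090815 + 3·1.122884) = 0.005550
Denominator: (-0.02940)·(-0.122884) = 0.003613
L = 0.005550/0.003613 = 1.5362

Final: 1.5362


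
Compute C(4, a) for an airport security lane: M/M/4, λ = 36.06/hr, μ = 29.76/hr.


a = λ/μ = 1.2117; ρ = a/4 = 0.3029
P₀ = 0.296635 (from M/M/c formula)
C(c,a) = [a^c/(c!(1−ρ))]·P₀ = [2.15561/(24·0.6971)]·0.296635
= 0.12885·0.296635 = 0.038221

Final: 0.038221


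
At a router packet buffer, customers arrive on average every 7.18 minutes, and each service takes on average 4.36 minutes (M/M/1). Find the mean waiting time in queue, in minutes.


λ = 60/7.18 = 8.3565 /hr
μ = 60/4.36 = 13.7615 /hr
ρ = λ/μ = 8.3565/13.7615 = 0.6072
Wq = ρ/(μ−λ) = 0.6072/(13.7615−8.3565) = 0.11235 hr
In minutes: 0.11235·60 = 6.741 min

Final: 6.741 min


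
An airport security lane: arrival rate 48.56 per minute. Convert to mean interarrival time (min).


Mean interarrival time = 1/λ = 1/48.56 minute = 0.02059 minute
In minutes: 0.02059 × 1 = 0.02059 min

Final: 0.02059 min


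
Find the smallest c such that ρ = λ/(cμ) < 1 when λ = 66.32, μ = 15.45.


Stability requires cμ > λ ⇔ c > λ/μ.
λ/μ = 66.32/15.45 = 4.2926
Minimum integer c = ⌊4.2926⌋ + 1 = 5
Check: 5·15.45 = 77.25 > 66.32, while 4·15.45 = 61.80 ≤ 66.32

Final: 5 servers


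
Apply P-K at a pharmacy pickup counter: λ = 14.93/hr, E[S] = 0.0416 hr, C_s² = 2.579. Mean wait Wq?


ρ = λ·E[S] = 14.93·0.0416 = 0.6211
E[S²] = E[S]²(1+C_s²) = 0.0416²·(1+2.579) = 0.006194
Wq = λ·E[S²]/(2(1−ρ)) = 14.93·0.006194/(2·0.3789) = 0.12202 hr

Final: 0.12202 hr


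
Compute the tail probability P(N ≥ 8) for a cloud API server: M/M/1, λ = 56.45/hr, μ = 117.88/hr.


ρ = 56.45/117.88 = 0.4789
P(N ≥ n) = ρ^n = 0.4789^8 = 0.002766

Final: 0.002766


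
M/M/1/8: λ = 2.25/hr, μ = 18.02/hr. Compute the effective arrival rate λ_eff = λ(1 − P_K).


ρ = 0.1249; P_K = (1−ρ)ρ^8/(1−ρ^9) = 0.00000005170
λ_eff = λ(1 − P_K) = 2.25·(1 − 0.00000005170) = 2.25·1.000000 = 2.2500 /hr

Final: 2.2500 /hr


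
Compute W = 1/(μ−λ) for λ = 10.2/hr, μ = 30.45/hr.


W = 1/(μ−λ) = 1/(30.45 − 10.2) = 1/20.25 = 0.04938 hr

Final: 0.04938 hr


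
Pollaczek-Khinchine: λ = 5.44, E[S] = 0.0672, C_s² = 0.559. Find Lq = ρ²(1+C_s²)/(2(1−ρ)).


ρ = λ·E[S] = 5.44·0.0672 = 0.3656
Lq = ρ²(1+C_s²)/(2(1−ρ)) = 0.1336·(1+0.559)/(2·0.6344)
= 0.1336·1.5590/1.2689 = 0.16420

Final: 0.16420


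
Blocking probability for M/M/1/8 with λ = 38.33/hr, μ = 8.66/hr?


ρ = λ/μ = 38.33/8.66 = 4.4261
P_K = (1−ρ)ρ^K/(1−ρ^(K+1)) = (-3.4261·147288.017941)/(1 − 651911.054004)
= -504623.036063/-651910.054004 = 0.774068

Final: 0.774068


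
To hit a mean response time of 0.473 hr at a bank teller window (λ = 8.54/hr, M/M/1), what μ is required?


W = 1/(μ−λ) ⇒ μ − λ = 1/W = 1/0.473 = 2.1142
μ = λ + 1/W = 8.54 + 2.1142 = 10.6542 per hr

Final: 10.6542 /hr


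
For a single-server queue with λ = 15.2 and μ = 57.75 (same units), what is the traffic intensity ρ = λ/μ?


ρ = λ/μ = 15.2/57.75 = 0.2632

Final: 0.2632


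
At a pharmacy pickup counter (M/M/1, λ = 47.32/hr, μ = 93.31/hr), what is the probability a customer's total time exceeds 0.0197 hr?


W ~ Exponential(μ−λ) for M/M/1.
μ − λ = 93.31 − 47.32 = 45.9900
P(W > t) = e^{−(μ−λ)t} = e^{−0.9060} = 0.404136

Final: 0.404136


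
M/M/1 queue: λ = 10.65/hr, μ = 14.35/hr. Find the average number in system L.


ρ = λ/μ = 10.65/14.35 = 0.7422
L = ρ/(1−ρ) = 0.7422/(1 − 0.7422) = 0.7422/0.2578 = 2.8784

Final: 2.8784


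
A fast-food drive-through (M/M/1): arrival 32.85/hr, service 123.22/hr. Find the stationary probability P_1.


ρ = 32.85/123.22 = 0.2666
P_n = (1−ρ)·ρ^n = (1 − 0.2666)·0.2666^1 = 0.7334·0.266596 = 0.195523

Final: 0.195523


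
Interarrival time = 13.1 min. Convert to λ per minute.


λ = 1/(interarrival time) in consistent units.
1 minute = 1 min, so λ = 1/13.1 = 0.07634 per minute

Final: 0.07634 /min


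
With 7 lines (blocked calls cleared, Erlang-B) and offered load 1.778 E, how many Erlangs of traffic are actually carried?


B(7,1.778) = 0.001884 (Erlang-B)
Carried load = a(1 − B) = 1.778·(1 − 0.001884) = 1.778·0.998116 = 1.7746 E

Final: 1.7746 Erlangs


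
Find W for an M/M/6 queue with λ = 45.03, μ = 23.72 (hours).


a = 1.8984; ρ = 0.3164; P₀ = 0.149647
Lq = P₀·a^c·ρ/(c!(1−ρ)²) = 0.006587
Wq = Lq/λ = 0.006587/45.03 = 0.0001463 hr
W = Wq + 1/μ = 0.0001463 + 0.04216 = 0.04230 hr

Final: 0.04230 hr


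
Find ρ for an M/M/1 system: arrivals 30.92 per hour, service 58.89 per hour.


ρ = λ/μ = 30.92/58.89 = 0.5250

Final: 0.5250


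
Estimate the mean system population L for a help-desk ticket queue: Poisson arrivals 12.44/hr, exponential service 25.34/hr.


ρ = λ/μ = 12.44/25.34 = 0.4909
L = ρ/(1−ρ) = 0.4909/(1 − 0.4909) = 0.4909/0.5091 = 0.9643

Final: 0.9643


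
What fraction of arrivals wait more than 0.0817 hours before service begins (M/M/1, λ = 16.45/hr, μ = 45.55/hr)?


ρ = 16.45/45.55 = 0.3611
P(Wq > t) = ρ·e^{−(μ−λ)t} = 0.3611·e^{−2.3775}
= 0.3611·0.092785 = 0.033509

Final: 0.033509


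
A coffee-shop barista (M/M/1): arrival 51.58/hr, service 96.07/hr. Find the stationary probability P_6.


ρ = 51.58/96.07 = 0.5369
P_n = (1−ρ)·ρ^n = (1 − 0.5369)·0.5369^6 = 0.4631·0.023953 = 0.011093

Final: 0.011093


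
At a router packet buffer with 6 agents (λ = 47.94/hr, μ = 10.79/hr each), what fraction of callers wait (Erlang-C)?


a = λ/μ = 4.4430; ρ = a/6 = 0.7405
P₀ = 0.009826 (from M/M/c formula)
C(c,a) = [a^c/(c!(1−ρ))]·P₀ = [7692.35839/(720·0.2595)]·0.009826
= 41.17091·0.009826 = 0.404564

Final: 0.404564


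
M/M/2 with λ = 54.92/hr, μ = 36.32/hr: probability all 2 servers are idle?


a = λ/μ = 54.92/36.32 = 1.5121; ρ = a/c = 0.7561
Σ_{k=0}^{1} a^k/k! (terms k=0..1) = 1.00000 + 1.51211 = 2.51211
Tail: a^2/(2!(1−ρ)) = 2.28649/(2·0.2439) = 4.68653
P₀ = 1/(2.51211 + 4.68653) = 1/7.19865 = 0.138915

Final: 0.138915


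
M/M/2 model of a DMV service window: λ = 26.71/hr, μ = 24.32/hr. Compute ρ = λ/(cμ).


ρ = λ/(cμ) = 26.71/(2·24.32) = 26.71/48.64 = 0.5491

Final: 0.5491


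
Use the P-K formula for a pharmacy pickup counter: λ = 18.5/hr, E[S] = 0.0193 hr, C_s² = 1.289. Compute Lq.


ρ = λ·E[S] = 18.5·0.0193 = 0.3571
Lq = ρ²(1+C_s²)/(2(1−ρ)) = 0.1275·(1+1.289)/(2·0.6429)
= 0.1275·2.2890/1.2859 = 0.22693

Final: 0.22693


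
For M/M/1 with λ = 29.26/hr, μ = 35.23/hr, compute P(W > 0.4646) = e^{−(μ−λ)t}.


W ~ Exponential(μ−λ) for M/M/1.
μ − λ = 35.23 − 29.26 = 5.9700
P(W > t) = e^{−(μ−λ)t} = e^{−2.7737} = 0.062433

Final: 0.062433


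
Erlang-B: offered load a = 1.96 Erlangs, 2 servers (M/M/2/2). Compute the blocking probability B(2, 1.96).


B(c,a) = (a^c/c!) / Σ_{k=0}^{c} a^k/k!
a^2/2! = 1.920800
Σ terms (k=0..2): 1.00000 + 1.96000 + 1.92080 = 4.880800
B = 1.920800/4.880800 = 0.393542

Final: 0.393542


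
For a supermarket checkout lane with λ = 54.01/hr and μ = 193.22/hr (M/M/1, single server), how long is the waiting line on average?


ρ = 54.01/193.22 = 0.2795
Lq = ρ²/(1−ρ) = 0.07813/0.7205 = 0.1084

Final: 0.1084


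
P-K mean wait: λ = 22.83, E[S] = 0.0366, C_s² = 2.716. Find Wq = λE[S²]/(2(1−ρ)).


ρ = λ·E[S] = 22.83·0.0366 = 0.8356
E[S²] = E[S]²(1+C_s²) = 0.0366²·(1+2.716) = 0.004978
Wq = λ·E[S²]/(2(1−ρ)) = 22.83·0.004978/(2·0.1644) = 0.34558 hr

Final: 0.34558 hr


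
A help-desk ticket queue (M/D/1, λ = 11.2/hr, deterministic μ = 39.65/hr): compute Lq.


ρ = 11.2/39.65 = 0.2825
M/D/1: Lq = ρ²/(2(1−ρ)) = 0.07979/(2·0.7175) = 0.05560

Final: 0.05560


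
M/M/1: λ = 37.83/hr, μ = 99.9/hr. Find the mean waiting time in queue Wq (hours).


ρ = 37.83/99.9 = 0.3787
Wq = ρ/(μ−λ) = 0.3787/(99.9 − 37.83) = 0.3787/62.07 = 0.006101 hr

Final: 0.006101 hr


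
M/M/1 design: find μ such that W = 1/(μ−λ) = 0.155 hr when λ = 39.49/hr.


W = 1/(μ−λ) ⇒ μ − λ = 1/W = 1/0.155 = 6.4516
μ = λ + 1/W = 39.49 + 6.4516 = 45.9416 per hr

Final: 45.9416 /hr


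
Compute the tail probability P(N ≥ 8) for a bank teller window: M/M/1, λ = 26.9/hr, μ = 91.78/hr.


ρ = 26.9/91.78 = 0.2931
P(N ≥ n) = ρ^n = 0.2931^8 = 0.00005445

Final: 0.00005445


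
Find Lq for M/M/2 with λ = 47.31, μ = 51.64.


a = λ/μ = 0.9162; ρ = a/2 = 0.4581
P₀ = 0.371671
Lq = P₀·a^c·ρ / (c!·(1−ρ)²) = 0.371671·0.83933·0.4581/(2·0.29368)
= 0.24329

Final: 0.24329


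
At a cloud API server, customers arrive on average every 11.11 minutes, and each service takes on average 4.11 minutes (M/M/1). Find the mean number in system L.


λ = 60/11.11 = 5.4005 /hr
μ = 60/4.11 = 14.5985 /hr
ρ = λ/μ = 5.4005/14.5985 = 0.3699
L = ρ/(1−ρ) = 0.3699/0.6301 = 0.5871

Final: 0.5871


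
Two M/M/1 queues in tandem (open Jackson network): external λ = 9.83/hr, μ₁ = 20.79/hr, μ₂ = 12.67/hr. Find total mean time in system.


Each node sees arrival rate λ = 9.83/hr (tandem ⇒ throughput preserved).
W₁ = 1/(μ₁−λ) = 1/(20.79−9.83) = 0.09124 hr
W₂ = 1/(μ₂−λ) = 1/(12.67−9.83) = 0.35211 hr
W_total = W₁ + W₂ = 0.09124 + 0.35211 = 0.44335 hr

Final: 0.44335 hr


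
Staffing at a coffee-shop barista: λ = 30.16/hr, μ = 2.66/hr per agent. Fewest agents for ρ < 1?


Stability requires cμ > λ ⇔ c > λ/μ.
λ/μ = 30.16/2.66 = 11.3383
Minimum integer c = ⌊11.3383⌋ + 1 = 12
Check: 12·2.66 = 31.92 > 30.16, while 11·2.66 = 29.26 ≤ 30.16

Final: 12 servers


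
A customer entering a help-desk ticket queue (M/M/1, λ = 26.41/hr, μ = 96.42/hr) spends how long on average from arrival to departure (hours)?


W = 1/(μ−λ) = 1/(96.42 − 26.41) = 1/70.01 = 0.01428 hr

Final: 0.01428 hr


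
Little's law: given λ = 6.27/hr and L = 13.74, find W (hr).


W = L/λ = 13.74/6.27 = 2.1914 hr

Final: 2.1914 hr


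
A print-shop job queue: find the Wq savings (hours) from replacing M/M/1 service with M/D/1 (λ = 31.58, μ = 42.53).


ρ = 31.58/42.53 = 0.7425
Wq(M/M/1) = ρ/(μ−λ) = 0.7425/10.95 = 0.06781 hr
Wq(M/D/1) = ρ/(2(μ−λ)) = 0.03391 hr
Savings = 0.06781 − 0.03391 = 0.03391 hr

Final: 0.03391 hr


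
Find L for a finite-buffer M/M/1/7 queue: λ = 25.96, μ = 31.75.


ρ = 25.96/31.75 = 0.8176
L = ρ[1 − (K+1)ρ^K + Kρ^(K+1)] / [(1−ρ)(1−ρ^(K+1))]
Numerator: 0.8176·(1 − 8·0.244302 + 7·0.199750) = 0.362899
Denominator: (0.1824)·(0.800250) = 0.145935
L = 0.362899/0.145935 = 2.4867

Final: 2.4867


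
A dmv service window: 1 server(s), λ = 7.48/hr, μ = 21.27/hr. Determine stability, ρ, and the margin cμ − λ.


Total capacity cμ = 1·21.27 = 21.27/hr
ρ = λ/(cμ) = 7.48/21.27 = 0.3517
Stable ⇔ ρ < 1: YES
Spare capacity = cμ − λ = 21.27 − 7.48 = 13.79/hr

Final: ρ = 0.3517; stable; margin = 13.79/hr


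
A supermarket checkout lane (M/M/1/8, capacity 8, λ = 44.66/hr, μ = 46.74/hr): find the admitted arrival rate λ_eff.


ρ = 0.9555; P_K = (1−ρ)ρ^8/(1−ρ^9) = 0.091978
λ_eff = λ(1 − P_K) = 44.66·(1 − 0.091978) = 44.66·0.908022 = 40.5523 /hr

Final: 40.5523 /hr


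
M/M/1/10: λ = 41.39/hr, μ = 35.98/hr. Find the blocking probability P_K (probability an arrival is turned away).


ρ = λ/μ = 41.39/35.98 = 1.1504
P_K = (1−ρ)ρ^K/(1−ρ^(K+1)) = (-0.1504·4.058286)/(1 − 4.668495)
= -0.610209/-3.668495 = 0.166338

Final: 0.166338


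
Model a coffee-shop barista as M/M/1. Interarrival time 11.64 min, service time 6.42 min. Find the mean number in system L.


λ = 60/11.64 = 5.1546 /hr
μ = 60/6.42 = 9.3458 /hr
ρ = λ/μ = 5.1546/9.3458 = 0.5515
L = ρ/(1−ρ) = 0.5515/0.4485 = 1.2299

Final: 1.2299


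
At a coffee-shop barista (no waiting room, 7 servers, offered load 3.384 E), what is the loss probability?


B(c,a) = (a^c/c!) / Σ_{k=0}^{c} a^k/k!
a^7/7! = 1.008282
Σ terms (k=0..7): 1.00000 + 3.38400 + 5.72573 + 6.45862 + 5.46399 + 3.69803 + 2.08569 + 1.00828 = 28.824345
B = 1.008282/28.824345 = 0.034980

Final: 0.034980


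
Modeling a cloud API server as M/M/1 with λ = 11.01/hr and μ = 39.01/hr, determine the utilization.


ρ = λ/μ = 11.01/39.01 = 0.2822

Final: 0.2822


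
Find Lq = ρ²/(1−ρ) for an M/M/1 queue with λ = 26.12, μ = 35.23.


ρ = 26.12/35.23 = 0.7414
Lq = ρ²/(1−ρ) = 0.5497/0.2586 = 2.1258

Final: 2.1258


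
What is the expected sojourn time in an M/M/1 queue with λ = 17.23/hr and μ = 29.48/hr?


W = 1/(μ−λ) = 1/(29.48 − 17.23) = 1/12.25 = 0.08163 hr

Final: 0.08163 hr


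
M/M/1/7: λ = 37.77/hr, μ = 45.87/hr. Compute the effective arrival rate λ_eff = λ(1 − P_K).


ρ = 0.8234; P_K = (1−ρ)ρ^7/(1−ρ^8) = 0.057463
λ_eff = λ(1 − P_K) = 37.77·(1 − 0.057463) = 37.77·0.942537 = 35.5996 /hr

Final: 35.5996 /hr


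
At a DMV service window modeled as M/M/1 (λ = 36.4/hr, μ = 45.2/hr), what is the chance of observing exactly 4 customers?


ρ = 36.4/45.2 = 0.8053
P_n = (1−ρ)·ρ^n = (1 − 0.8053)·0.8053^4 = 0.1947·0.420583 = 0.081883

Final: 0.081883


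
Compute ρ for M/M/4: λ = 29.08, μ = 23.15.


ρ = λ/(cμ) = 29.08/(4·23.15) = 29.08/92.60 = 0.3140

Final: 0.3140


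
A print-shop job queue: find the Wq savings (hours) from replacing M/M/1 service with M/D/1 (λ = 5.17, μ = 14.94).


ρ = 5.17/14.94 = 0.3461
Wq(M/M/1) = ρ/(μ−λ) = 0.3461/9.77 = 0.03542 hr
Wq(M/D/1) = ρ/(2(μ−λ)) = 0.01771 hr
Savings = 0.03542 − 0.01771 = 0.01771 hr

Final: 0.01771 hr


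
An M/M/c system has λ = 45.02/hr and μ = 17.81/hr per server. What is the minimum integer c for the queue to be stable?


Stability requires cμ > λ ⇔ c > λ/μ.
λ/μ = 45.02/17.81 = 2.5278
Minimum integer c = ⌊2.5278⌋ + 1 = 3
Check: 3·17.81 = 53.43 > 45.02, while 2·17.81 = 35.62 ≤ 45.02

Final: 3 servers


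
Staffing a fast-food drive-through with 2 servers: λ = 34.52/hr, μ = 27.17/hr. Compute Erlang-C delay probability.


a = λ/μ = 1.2705; ρ = a/2 = 0.6353
P₀ = 0.223047 (from M/M/c formula)
C(c,a) = [a^c/(c!(1−ρ))]·P₀ = [1.61422/(2·0.3647)]·0.223047
= 2.21283·0.223047 = 0.493566

Final: 0.493566


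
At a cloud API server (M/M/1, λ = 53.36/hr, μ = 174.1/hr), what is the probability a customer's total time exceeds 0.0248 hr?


W ~ Exponential(μ−λ) for M/M/1.
μ − λ = 174.1 − 53.36 = 120.7400
P(W > t) = e^{−(μ−λ)t} = e^{−2.9944} = 0.050069

Final: 0.050069


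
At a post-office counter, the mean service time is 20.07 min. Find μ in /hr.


μ = 1/(service time) in consistent units.
1 hour = 60 min, so μ = 60/20.07 = 2.9895 per hour

Final: 2.9895 /hr


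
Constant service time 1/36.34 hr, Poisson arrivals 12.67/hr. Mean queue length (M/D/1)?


ρ = 12.67/36.34 = 0.3487
M/D/1: Lq = ρ²/(2(1−ρ)) = 0.1216/(2·0.6513) = 0.09331

Final: 0.09331


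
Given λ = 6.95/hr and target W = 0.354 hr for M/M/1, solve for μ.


W = 1/(μ−λ) ⇒ μ − λ = 1/W = 1/0.354 = 2.8249
μ = λ + 1/W = 6.95 + 2.8249 = 9.7749 per hr

Final: 9.7749 /hr


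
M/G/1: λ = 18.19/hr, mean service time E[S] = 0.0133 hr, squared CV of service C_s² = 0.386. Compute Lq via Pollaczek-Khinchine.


ρ = λ·E[S] = 18.19·0.0133 = 0.2419
Lq = ρ²(1+C_s²)/(2(1−ρ)) = 0.05853·(1+0.386)/(2·0.7581)
= 0.05853·1.3860/1.5161 = 0.05350

Final: 0.05350


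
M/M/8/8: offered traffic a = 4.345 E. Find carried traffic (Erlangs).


B(8,4.345) = 0.042285 (Erlang-B)
Carried load = a(1 − B) = 4.345·(1 − 0.042285) = 4.345·0.957715 = 4.1613 E

Final: 4.1613 Erlangs


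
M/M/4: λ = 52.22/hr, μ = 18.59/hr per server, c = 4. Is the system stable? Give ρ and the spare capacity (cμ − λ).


Total capacity cμ = 4·18.59 = 74.36/hr
ρ = λ/(cμ) = 52.22/74.36 = 0.7023
Stable ⇔ ρ < 1: YES
Spare capacity = cμ − λ = 74.36 − 52.22 = 22.14/hr

Final: ρ = 0.7023; stable; margin = 22.14/hr


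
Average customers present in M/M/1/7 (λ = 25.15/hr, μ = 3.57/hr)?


ρ = 25.15/3.57 = 7.0448
L = ρ[1 − (K+1)ρ^K + Kρ^(K+1)] / [(1−ρ)(1−ρ^(K+1))]
Numerator: 7.0448·(1 − 8·861169.049723 + 7·6066779.159815) = 250641255.863047
Denominator: (-6.0448)·(-6066778.159815) = 36672569.380617
L = 250641255.863047/36672569.380617 = 6.8346

Final: 6.8346


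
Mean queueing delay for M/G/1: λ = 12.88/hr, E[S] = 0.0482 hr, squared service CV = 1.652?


ρ = λ·E[S] = 12.88·0.0482 = 0.6208
E[S²] = E[S]²(1+C_s²) = 0.0482²·(1+1.652) = 0.006161
Wq = λ·E[S²]/(2(1−ρ)) = 12.88·0.006161/(2·0.3792) = 0.10464 hr

Final: 0.10464 hr


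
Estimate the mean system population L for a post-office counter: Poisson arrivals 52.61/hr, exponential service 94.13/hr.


ρ = λ/μ = 52.61/94.13 = 0.5589
L = ρ/(1−ρ) = 0.5589/(1 − 0.5589) = 0.5589/0.4411 = 1.2671

Final: 1.2671


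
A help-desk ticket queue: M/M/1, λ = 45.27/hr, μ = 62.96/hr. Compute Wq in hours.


ρ = 45.27/62.96 = 0.7190
Wq = ρ/(μ−λ) = 0.7190/(62.96 − 45.27) = 0.7190/17.69 = 0.04065 hr

Final: 0.04065 hr


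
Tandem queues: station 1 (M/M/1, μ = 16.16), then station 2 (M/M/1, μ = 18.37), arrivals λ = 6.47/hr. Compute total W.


Each node sees arrival rate λ = 6.47/hr (tandem ⇒ throughput preserved).
W₁ = 1/(μ₁−λ) = 1/(16.16−6.47) = 0.10320 hr
W₂ = 1/(μ₂−λ) = 1/(18.37−6.47) = 0.08403 hr
W_total = W₁ + W₂ = 0.10320 + 0.08403 = 0.18723 hr

Final: 0.18723 hr


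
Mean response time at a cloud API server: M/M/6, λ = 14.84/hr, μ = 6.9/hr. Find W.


a = 2.1507; ρ = 0.3585; P₀ = 0.116132
Lq = P₀·a^c·ρ/(c!(1−ρ)²) = 0.01390
Wq = Lq/λ = 0.01390/14.84 = 0.0009369 hr
W = Wq + 1/μ = 0.0009369 + 0.14493 = 0.14586 hr

Final: 0.14586 hr


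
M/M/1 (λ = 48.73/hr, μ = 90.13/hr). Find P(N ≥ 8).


ρ = 48.73/90.13 = 0.5407
P(N ≥ n) = ρ^n = 0.5407^8 = 0.007302

Final: 0.007302


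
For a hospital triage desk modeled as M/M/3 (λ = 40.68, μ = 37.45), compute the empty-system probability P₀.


a = λ/μ = 40.68/37.45 = 1.0862; ρ = a/c = 0.3621
Σ_{k=0}^{2} a^k/k! (terms k=0..2) = 1.00000 + 1.08625 + 0.58997 = 2.67622
Tail: a^3/(3!(1−ρ)) = 1.28170/(6·0.6379) = 0.33487
P₀ = 1/(2.67622 + 0.33487) = 1/3.01108 = 0.332106

Final: 0.332106


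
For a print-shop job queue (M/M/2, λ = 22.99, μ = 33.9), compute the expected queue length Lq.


a = λ/μ = 0.6782; ρ = a/2 = 0.3391
P₀ = 0.493557
Lq = P₀·a^c·ρ / (c!·(1−ρ)²) = 0.493557·0.45992·0.3391/(2·0.43681)
= 0.08811

Final: 0.08811


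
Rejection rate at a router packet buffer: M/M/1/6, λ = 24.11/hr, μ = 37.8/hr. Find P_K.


ρ = λ/μ = 24.11/37.8 = 0.6378
P_K = (1−ρ)ρ^K/(1−ρ^(K+1)) = (0.3622·0.067334)/(1 − 0.042947)
= 0.024386/0.957053 = 0.025481

Final: 0.025481


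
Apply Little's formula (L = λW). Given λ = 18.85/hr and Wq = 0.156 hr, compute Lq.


Lq = λWq = 18.85·0.156 = 2.9406

Final: 2.9406


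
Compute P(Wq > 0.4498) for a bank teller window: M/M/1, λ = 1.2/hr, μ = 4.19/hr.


ρ = 1.2/4.19 = 0.2864
P(Wq > t) = ρ·e^{−(μ−λ)t} = 0.2864·e^{−1.3449}
= 0.2864·0.260565 = 0.074625

Final: 0.074625


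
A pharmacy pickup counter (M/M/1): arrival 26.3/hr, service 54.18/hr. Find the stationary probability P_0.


ρ = 26.3/54.18 = 0.4854
P_n = (1−ρ)·ρ^n = (1 − 0.4854)·0.4854^0 = 0.5146·1.000000 = 0.514581

Final: 0.514581


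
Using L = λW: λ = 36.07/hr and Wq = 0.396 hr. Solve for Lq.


Lq = λWq = 36.07·0.396 = 14.2837

Final: 14.2837


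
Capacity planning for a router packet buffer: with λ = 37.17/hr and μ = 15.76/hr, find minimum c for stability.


Stability requires cμ > λ ⇔ c > λ/μ.
λ/μ = 37.17/15.76 = 2.3585
Minimum integer c = ⌊2.3585⌋ + 1 = 3
Check: 3·15.76 = 47.28 > 37.17, while 2·15.76 = 31.52 ≤ 37.17

Final: 3 servers


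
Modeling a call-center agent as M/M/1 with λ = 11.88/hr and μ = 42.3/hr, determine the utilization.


ρ = λ/μ = 11.88/42.3 = 0.2809

Final: 0.2809


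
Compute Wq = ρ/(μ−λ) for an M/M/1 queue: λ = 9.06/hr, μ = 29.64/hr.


ρ = 9.06/29.64 = 0.3057
Wq = ρ/(μ−λ) = 0.3057/(29.64 − 9.06) = 0.3057/20.58 = 0.01485 hr

Final: 0.01485 hr


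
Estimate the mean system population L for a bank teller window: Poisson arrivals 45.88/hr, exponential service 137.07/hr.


ρ = λ/μ = 45.88/137.07 = 0.3347
L = ρ/(1−ρ) = 0.3347/(1 − 0.3347) = 0.3347/0.6653 = 0.5031

Final: 0.5031


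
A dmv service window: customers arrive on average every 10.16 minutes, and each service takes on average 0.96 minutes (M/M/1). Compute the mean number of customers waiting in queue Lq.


λ = 60/10.16 = 5.9055 /hr
μ = 60/0.96 = 62.5000 /hr
ρ = λ/μ = 5.9055/62.5000 = 0.09449
Lq = ρ²/(1−ρ) = 0.008928/0.9055 = 0.009860

Final: 0.009860


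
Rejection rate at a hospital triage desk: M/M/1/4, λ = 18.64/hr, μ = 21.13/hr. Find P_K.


ρ = λ/μ = 18.64/21.13 = 0.8822
P_K = (1−ρ)ρ^K/(1−ρ^(K+1)) = (0.1178·0.605600)/(1 − 0.534235)
= 0.071365/0.465765 = 0.153221

Final: 0.153221


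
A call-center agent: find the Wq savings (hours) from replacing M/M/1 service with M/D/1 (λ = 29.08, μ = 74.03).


ρ = 29.08/74.03 = 0.3928
Wq(M/M/1) = ρ/(μ−λ) = 0.3928/44.95 = 0.008739 hr
Wq(M/D/1) = ρ/(2(μ−λ)) = 0.004369 hr
Savings = 0.008739 − 0.004369 = 0.004369 hr

Final: 0.004369 hr


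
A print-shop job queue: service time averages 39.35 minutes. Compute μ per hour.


μ = 1/(service time) in consistent units.
1 hour = 60 min, so μ = 60/39.35 = 1.5248 per hour

Final: 1.5248 /hr


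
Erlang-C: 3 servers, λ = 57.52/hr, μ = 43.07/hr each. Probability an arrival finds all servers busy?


a = λ/μ = 1.3355; ρ = a/3 = 0.4452
P₀ = 0.253627 (from M/M/c formula)
C(c,a) = [a^c/(c!(1−ρ))]·P₀ = [2.38195/(6·0.5548)]·0.253627
= 0.71551·0.253627 = 0.181474

Final: 0.181474


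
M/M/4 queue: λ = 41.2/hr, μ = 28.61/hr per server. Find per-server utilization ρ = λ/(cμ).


ρ = λ/(cμ) = 41.2/(4·28.61) = 41.2/114.44 = 0.3600

Final: 0.3600


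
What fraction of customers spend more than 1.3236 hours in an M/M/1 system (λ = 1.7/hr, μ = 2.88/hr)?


W ~ Exponential(μ−λ) for M/M/1.
μ − λ = 2.88 − 1.7 = 1.1800
P(W > t) = e^{−(μ−λ)t} = e^{−1.5618} = 0.209748

Final: 0.209748


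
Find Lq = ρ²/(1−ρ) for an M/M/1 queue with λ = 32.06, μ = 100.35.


ρ = 32.06/100.35 = 0.3195
Lq = ρ²/(1−ρ) = 0.1021/0.6805 = 0.1500

Final: 0.1500


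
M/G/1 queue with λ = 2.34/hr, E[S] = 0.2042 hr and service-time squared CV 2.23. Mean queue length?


ρ = λ·E[S] = 2.34·0.2042 = 0.4778
Lq = ρ²(1+C_s²)/(2(1−ρ)) = 0.2283·(1+2.23)/(2·0.5222)
= 0.2283·3.2300/1.0443 = 0.70616

Final: 0.70616


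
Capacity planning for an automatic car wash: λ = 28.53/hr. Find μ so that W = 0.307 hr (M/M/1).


W = 1/(μ−λ) ⇒ μ − λ = 1/W = 1/0.307 = 3.2573
μ = λ + 1/W = 28.53 + 3.2573 = 31.7873 per hr

Final: 31.7873 /hr


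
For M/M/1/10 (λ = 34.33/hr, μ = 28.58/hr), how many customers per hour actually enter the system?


ρ = 1.2012; P_K = (1−ρ)ρ^10/(1−ρ^11) = 0.193214
λ_eff = λ(1 − P_K) = 34.33·(1 − 0.193214) = 34.33·0.806786 = 27.6969 /hr

Final: 27.6969 /hr


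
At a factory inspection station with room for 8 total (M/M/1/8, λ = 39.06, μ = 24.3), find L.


ρ = 39.06/24.3 = 1.6074
L = ρ[1 − (K+1)ρ^K + Kρ^(K+1)] / [(1−ρ)(1−ρ^(K+1))]
Numerator: 1.6074·(1 − 9·44.566417 + 8·71.636389) = 278.070806
Denominator: (-0.6074)·(-70.636389) = 42.905066
L = 278.070806/42.905066 = 6.4811

Final: 6.4811


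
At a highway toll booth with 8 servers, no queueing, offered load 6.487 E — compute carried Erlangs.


B(8,6.487) = 0.149357 (Erlang-B)
Carried load = a(1 − B) = 6.487·(1 − 0.149357) = 6.487·0.850643 = 5.5181 E

Final: 5.5181 Erlangs


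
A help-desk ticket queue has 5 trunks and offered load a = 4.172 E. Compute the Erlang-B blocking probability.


B(c,a) = (a^c/c!) / Σ_{k=0}^{c} a^k/k!
a^5/5! = 10.532713
Σ terms (k=0..5): 1.00000 + 4.17200 + 8.70279 + 12.10268 + 12.62310 + 10.53271 = 49.133286
B = 10.532713/49.133286 = 0.214370

Final: 0.214370


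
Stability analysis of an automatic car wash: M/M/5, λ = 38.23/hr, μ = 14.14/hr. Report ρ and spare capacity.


Total capacity cμ = 5·14.14 = 70.70/hr
ρ = λ/(cμ) = 38.23/70.70 = 0.5407
Stable ⇔ ρ < 1: YES
Spare capacity = cμ − λ = 70.70 − 38.23 = 32.47/hr

Final: ρ = 0.5407; stable; margin = 32.47/hr


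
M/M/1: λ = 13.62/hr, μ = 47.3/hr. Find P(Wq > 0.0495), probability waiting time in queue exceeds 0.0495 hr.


ρ = 13.62/47.3 = 0.2879
P(Wq > t) = ρ·e^{−(μ−λ)t} = 0.2879·e^{−1.6672}
= 0.2879·0.188782 = 0.054360

Final: 0.054360


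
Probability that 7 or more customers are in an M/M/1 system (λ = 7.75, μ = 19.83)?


ρ = 7.75/19.83 = 0.3908
P(N ≥ n) = ρ^n = 0.3908^7 = 0.001393

Final: 0.001393


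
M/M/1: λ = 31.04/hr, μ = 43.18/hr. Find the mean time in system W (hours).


W = 1/(μ−λ) = 1/(43.18 − 31.04) = 1/12.14 = 0.08237 hr

Final: 0.08237 hr
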